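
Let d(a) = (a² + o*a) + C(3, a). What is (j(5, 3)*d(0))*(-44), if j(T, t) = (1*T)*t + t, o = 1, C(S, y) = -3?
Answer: 2376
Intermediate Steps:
j(T, t) = t + T*t (j(T, t) = T*t + t = t + T*t)
d(a) = -3 + a + a² (d(a) = (a² + 1*a) - 3 = (a² + a) - 3 = (a + a²) - 3 = -3 + a + a²)
(j(5, 3)*d(0))*(-44) = ((3*(1 + 5))*(-3 + 0 + 0²))*(-44) = ((3*6)*(-3 + 0 + 0))*(-44) = (18*(-3))*(-44) = -54*(-44) = 2376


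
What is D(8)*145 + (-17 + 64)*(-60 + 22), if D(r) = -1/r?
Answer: -14433/8 ≈ -1804.1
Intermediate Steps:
D(8)*145 + (-17 + 64)*(-60 + 22) = -1/8*145 + (-17 + 64)*(-60 + 22) = -1*⅛*145 + 47*(-38) = -⅛*145 - 1786 = -145/8 - 1786 = -14433/8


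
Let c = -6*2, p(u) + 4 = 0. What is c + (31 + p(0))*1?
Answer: 15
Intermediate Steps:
p(u) = -4 (p(u) = -4 + 0 = -4)
c = -12
c + (31 + p(0))*1 = -12 + (31 - 4)*1 = -12 + 27*1 = -12 + 27 = 15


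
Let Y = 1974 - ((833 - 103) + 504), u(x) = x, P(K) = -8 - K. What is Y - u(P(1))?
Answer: 749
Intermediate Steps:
Y = 740 (Y = 1974 - (730 + 504) = 1974 - 1*1234 = 1974 - 1234 = 740)
Y - u(P(1)) = 740 - (-8 - 1*1) = 740 - (-8 - 1) = 740 - 1*(-9) = 740 + 9 = 749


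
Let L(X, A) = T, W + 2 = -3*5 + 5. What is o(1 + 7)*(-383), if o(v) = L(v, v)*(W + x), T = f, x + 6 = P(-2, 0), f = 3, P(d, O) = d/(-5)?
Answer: 101112/5 ≈ 20222.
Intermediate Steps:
P(d, O) = -d/5 (P(d, O) = d*(-⅕) = -d/5)
x = -28/5 (x = -6 - ⅕*(-2) = -6 + ⅖ = -28/5 ≈ -5.6000)
W = -12 (W = -2 + (-3*5 + 5) = -2 + (-15 + 5) = -2 - 10 = -12)
T = 3
L(X, A) = 3
o(v) = -264/5 (o(v) = 3*(-12 - 28/5) = 3*(-88/5) = -264/5)
o(1 + 7)*(-383) = -264/5*(-383) = 101112/5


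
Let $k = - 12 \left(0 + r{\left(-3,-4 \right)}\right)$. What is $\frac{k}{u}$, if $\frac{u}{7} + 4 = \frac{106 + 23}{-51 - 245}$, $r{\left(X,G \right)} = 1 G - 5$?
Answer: $- \frac{31968}{9191} \approx -3.4782$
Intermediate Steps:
$r{\left(X,G \right)} = -5 + G$ ($r{\left(X,G \right)} = G - 5 = -5 + G$)
$u = - \frac{9191}{296}$ ($u = -28 + 7 \frac{106 + 23}{-51 - 245} = -28 + 7 \frac{129}{-296} = -28 + 7 \cdot 129 \left(- \frac{1}{296}\right) = -28 + 7 \left(- \frac{129}{296}\right) = -28 - \frac{903}{296} = - \frac{9191}{296} \approx -31.051$)
$k = 108$ ($k = - 12 \left(0 - 9\right) = \left(-12\right) \left(-9\right) = 108$)
$\frac{k}{u} = \frac{108}{- \frac{9191}{296}} = 108 \left(- \frac{296}{9191}\right) = - \frac{31968}{9191}$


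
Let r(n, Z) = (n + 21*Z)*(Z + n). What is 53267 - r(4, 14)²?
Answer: -28719229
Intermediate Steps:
r(n, Z) = (Z + n)*(n + 21*Z)
53267 - r(4, 14)² = 53267 - (4² + 21*14² + 22*14*4)² = 53267 - (16 + 21*196 + 1232)² = 53267 - (16 + 4116 + 1232)² = 53267 - 1*5364² = 53267 - 1*28772496 = 53267 - 28772496 = -28719229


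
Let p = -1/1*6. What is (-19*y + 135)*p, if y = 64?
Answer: 6486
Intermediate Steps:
p = -6 (p = -1*6 = -6)
(-19*y + 135)*p = (-19*64 + 135)*(-6) = (-1216 + 135)*(-6) = -1081*(-6) = 6486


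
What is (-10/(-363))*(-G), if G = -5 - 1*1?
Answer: 20/121 ≈ 0.16529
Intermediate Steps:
G = -6 (G = -5 - 1 = -6)
(-10/(-363))*(-G) = (-10/(-363))*(-1*(-6)) = -10*(-1/363)*6 = (10/363)*6 = 20/121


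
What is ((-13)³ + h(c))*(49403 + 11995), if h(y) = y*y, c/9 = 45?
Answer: 9935915544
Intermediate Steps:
c = 405 (c = 9*45 = 405)
h(y) = y²
((-13)³ + h(c))*(49403 + 11995) = ((-13)³ + 405²)*(49403 + 11995) = (-2197 + 164025)*61398 = 161828*61398 = 9935915544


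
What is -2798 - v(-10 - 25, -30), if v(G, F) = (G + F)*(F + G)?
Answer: -7023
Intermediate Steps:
v(G, F) = (F + G)² (v(G, F) = (F + G)*(F + G) = (F + G)²)
-2798 - v(-10 - 25, -30) = -2798 - (-30 + (-10 - 25))² = -2798 - (-30 - 35)² = -2798 - 1*(-65)² = -2798 - 1*4225 = -2798 - 4225 = -7023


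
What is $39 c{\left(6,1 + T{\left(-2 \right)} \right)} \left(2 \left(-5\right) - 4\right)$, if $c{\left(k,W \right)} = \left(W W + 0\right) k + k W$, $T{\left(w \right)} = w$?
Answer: $0$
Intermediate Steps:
$c{\left(k,W \right)} = W k + k W^{2}$ ($c{\left(k,W \right)} = \left(W^{2} + 0\right) k + W k = W^{2} k + W k = k W^{2} + W k = W k + k W^{2}$)
$39 c{\left(6,1 + T{\left(-2 \right)} \right)} \left(2 \left(-5\right) - 4\right) = 39 \left(1 - 2\right) 6 \left(1 + \left(1 - 2\right)\right) \left(2 \left(-5\right) - 4\right) = 39 \left(\left(-1\right) 6 \left(1 - 1\right)\right) \left(-10 - 4\right) = 39 \left(\left(-1\right) 6 \cdot 0\right) \left(-14\right) = 39 \cdot 0 \left(-14\right) = 0 \left(-14\right) = 0$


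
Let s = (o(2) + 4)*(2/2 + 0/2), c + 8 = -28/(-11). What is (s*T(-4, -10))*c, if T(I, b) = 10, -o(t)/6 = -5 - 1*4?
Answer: -34800/11 ≈ -3163.6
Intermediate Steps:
o(t) = 54 (o(t) = -6*(-5 - 1*4) = -6*(-5 - 4) = -6*(-9) = 54)
c = -60/11 (c = -8 - 28/(-11) = -8 - 28*(-1/11) = -8 + 28/11 = -60/11 ≈ -5.4545)
s = 58 (s = (54 + 4)*(2/2 + 0/2) = 58*(2*(½) + 0*(½)) = 58*(1 + 0) = 58*1 = 58)
(s*T(-4, -10))*c = (58*10)*(-60/11) = 580*(-60/11) = -34800/11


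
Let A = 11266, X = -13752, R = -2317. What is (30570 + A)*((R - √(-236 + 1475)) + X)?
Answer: -672262684 - 41836*√1239 ≈ -6.7374e+8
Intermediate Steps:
(30570 + A)*((R - √(-236 + 1475)) + X) = (30570 + 11266)*((-2317 - √(-236 + 1475)) - 13752) = 41836*((-2317 - √1239) - 13752) = 41836*(-16069 - √1239) = -672262684 - 41836*√1239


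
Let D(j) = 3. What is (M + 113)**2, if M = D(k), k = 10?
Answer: 13456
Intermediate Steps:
M = 3
(M + 113)**2 = (3 + 113)**2 = 116**2 = 13456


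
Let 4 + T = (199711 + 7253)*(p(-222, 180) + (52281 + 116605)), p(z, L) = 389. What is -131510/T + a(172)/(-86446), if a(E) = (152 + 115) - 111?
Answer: -1369161541109/757133640731204 ≈ -0.0018083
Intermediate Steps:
a(E) = 156 (a(E) = 267 - 111 = 156)
T = 35033831096 (T = -4 + (199711 + 7253)*(389 + (52281 + 116605)) = -4 + 206964*(389 + 168886) = -4 + 206964*169275 = -4 + 35033831100 = 35033831096)
-131510/T + a(172)/(-86446) = -131510/35033831096 + 156/(-86446) = -131510*1/35033831096 + 156*(-1/86446) = -65755/17516915548 - 78/43223 = -1369161541109/757133640731204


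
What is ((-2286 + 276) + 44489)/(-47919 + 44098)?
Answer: -42479/3821 ≈ -11.117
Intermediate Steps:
((-2286 + 276) + 44489)/(-47919 + 44098) = (-2010 + 44489)/(-3821) = 42479*(-1/3821) = -42479/3821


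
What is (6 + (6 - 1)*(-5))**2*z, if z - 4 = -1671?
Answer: -601787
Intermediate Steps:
z = -1667 (z = 4 - 1671 = -1667)
(6 + (6 - 1)*(-5))**2*z = (6 + (6 - 1)*(-5))**2*(-1667) = (6 + 5*(-5))**2*(-1667) = (6 - 25)**2*(-1667) = (-19)**2*(-1667) = 361*(-1667) = -601787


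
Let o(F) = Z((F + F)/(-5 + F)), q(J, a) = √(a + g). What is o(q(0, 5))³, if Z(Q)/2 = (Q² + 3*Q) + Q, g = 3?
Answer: -796524544/24137569 - 5989662720*√2/24137569 ≈ -383.93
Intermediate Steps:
q(J, a) = √(3 + a) (q(J, a) = √(a + 3) = √(3 + a))
Z(Q) = 2*Q² + 8*Q (Z(Q) = 2*((Q² + 3*Q) + Q) = 2*(Q² + 4*Q) = 2*Q² + 8*Q)
o(F) = 4*F*(4 + 2*F/(-5 + F))/(-5 + F) (o(F) = 2*((F + F)/(-5 + F))*(4 + (F + F)/(-5 + F)) = 2*((2*F)/(-5 + F))*(4 + (2*F)/(-5 + F)) = 2*(2*F/(-5 + F))*(4 + 2*F/(-5 + F)) = 4*F*(4 + 2*F/(-5 + F))/(-5 + F))
o(q(0, 5))³ = (8*√(3 + 5)*(-10 + 3*√(3 + 5))/(-5 + √(3 + 5))²)³ = (8*√8*(-10 + 3*√8)/(-5 + √8)²)³ = (8*(2*√2)*(-10 + 3*(2*√2))/(-5 + 2*√2)²)³ = (8*(2*√2)*(-10 + 6*√2)/(-5 + 2*√2)²)³ = (16*√2*(-10 + 6*√2)/(-5 + 2*√2)²)³ = 8192*√2*(-10 + 6*√2)³/(-5 + 2*√2)⁶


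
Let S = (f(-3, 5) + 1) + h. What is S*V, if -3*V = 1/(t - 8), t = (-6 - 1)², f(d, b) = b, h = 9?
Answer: -5/41 ≈ -0.12195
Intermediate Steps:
t = 49 (t = (-7)² = 49)
S = 15 (S = (5 + 1) + 9 = 6 + 9 = 15)
V = -1/123 (V = -1/(3*(49 - 8)) = -⅓/41 = -⅓*1/41 = -1/123 ≈ -0.0081301)
S*V = 15*(-1/123) = -5/41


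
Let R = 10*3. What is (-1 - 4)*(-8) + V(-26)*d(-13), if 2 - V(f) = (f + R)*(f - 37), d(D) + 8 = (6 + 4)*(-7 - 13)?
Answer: -52792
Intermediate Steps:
R = 30
d(D) = -208 (d(D) = -8 + (6 + 4)*(-7 - 13) = -8 + 10*(-20) = -8 - 200 = -208)
V(f) = 2 - (-37 + f)*(30 + f) (V(f) = 2 - (f + 30)*(f - 37) = 2 - (30 + f)*(-37 + f) = 2 - (-37 + f)*(30 + f))
(-1 - 4)*(-8) + V(-26)*d(-13) = (-1 - 4)*(-8) + (1112 - 1*(-26)**2 + 7*(-26))*(-208) = -5*(-8) + (1112 - 1*676 - 182)*(-208) = 40 + (1112 - 676 - 182)*(-208) = 40 + 254*(-208) = 40 - 52832 = -52792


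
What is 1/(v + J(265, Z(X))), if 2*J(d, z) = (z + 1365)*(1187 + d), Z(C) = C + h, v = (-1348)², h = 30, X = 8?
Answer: 1/2835682 ≈ 3.5265e-7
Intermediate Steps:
v = 1817104
Z(C) = 30 + C (Z(C) = C + 30 = 30 + C)
J(d, z) = (1187 + d)*(1365 + z)/2 (J(d, z) = ((z + 1365)*(1187 + d))/2 = ((1365 + z)*(1187 + d))/2 = ((1187 + d)*(1365 + z))/2 = (1187 + d)*(1365 + z)/2)
1/(v + J(265, Z(X))) = 1/(1817104 + (1620255/2 + 1187*(30 + 8)/2 + (1365/2)*265 + (½)*265*(30 + 8))) = 1/(1817104 + (1620255/2 + (1187/2)*38 + 361725/2 + (½)*265*38)) = 1/(1817104 + (1620255/2 + 22553 + 361725/2 + 5035)) = 1/(1817104 + 1018578) = 1/2835682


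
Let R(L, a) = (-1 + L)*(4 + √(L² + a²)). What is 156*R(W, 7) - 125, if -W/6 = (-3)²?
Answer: -34445 - 8580*√2965 ≈ -5.0164e+5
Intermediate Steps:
W = -54 (W = -6*(-3)² = -6*9 = -54)
156*R(W, 7) - 125 = 156*(-4 - √((-54)² + 7²) + 4*(-54) - 54*√((-54)² + 7²)) - 125 = 156*(-4 - √(2916 + 49) - 216 - 54*√(2916 + 49)) - 125 = 156*(-4 - √2965 - 216 - 54*√2965) - 125 = 156*(-220 - 55*√2965) - 125 = (-34320 - 8580*√2965) - 125 = -34445 - 8580*√2965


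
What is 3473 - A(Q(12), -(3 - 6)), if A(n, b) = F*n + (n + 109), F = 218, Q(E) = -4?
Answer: 4240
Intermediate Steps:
A(n, b) = 109 + 219*n (A(n, b) = 218*n + (n + 109) = 218*n + (109 + n) = 109 + 219*n)
3473 - A(Q(12), -(3 - 6)) = 3473 - (109 + 219*(-4)) = 3473 - (109 - 876) = 3473 - 1*(-767) = 3473 + 767 = 4240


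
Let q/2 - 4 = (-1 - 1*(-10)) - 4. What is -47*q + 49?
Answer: -797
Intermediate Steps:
q = 18 (q = 8 + 2*((-1 - 1*(-10)) - 4) = 8 + 2*((-1 + 10) - 4) = 8 + 2*(9 - 4) = 8 + 2*5 = 8 + 10 = 18)
-47*q + 49 = -47*18 + 49 = -846 + 49 = -797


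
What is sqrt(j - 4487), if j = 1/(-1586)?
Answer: I*sqrt(11286583438)/1586 ≈ 66.985*I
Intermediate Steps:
j = -1/1586 ≈ -0.00063052
sqrt(j - 4487) = sqrt(-1/1586 - 4487) = sqrt(-7116383/1586) = I*sqrt(11286583438)/1586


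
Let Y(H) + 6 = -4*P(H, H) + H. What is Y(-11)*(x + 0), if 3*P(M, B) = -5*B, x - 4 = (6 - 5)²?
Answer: -1355/3 ≈ -451.67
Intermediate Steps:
x = 5 (x = 4 + (6 - 5)² = 4 + 1² = 4 + 1 = 5)
P(M, B) = -5*B/3 (P(M, B) = (-5*B)/3 = -5*B/3)
Y(H) = -6 + 23*H/3 (Y(H) = -6 + (-(-20)*H/3 + H) = -6 + (20*H/3 + H) = -6 + 23*H/3)
Y(-11)*(x + 0) = (-6 + (23/3)*(-11))*(5 + 0) = (-6 - 253/3)*5 = -271/3*5 = -1355/3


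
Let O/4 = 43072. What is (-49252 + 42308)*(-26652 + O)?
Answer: -1011296384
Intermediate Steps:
O = 172288 (O = 4*43072 = 172288)
(-49252 + 42308)*(-26652 + O) = (-49252 + 42308)*(-26652 + 172288) = -6944*145636 = -1011296384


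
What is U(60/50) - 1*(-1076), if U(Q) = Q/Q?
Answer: 1077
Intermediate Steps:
U(Q) = 1
U(60/50) - 1*(-1076) = 1 - 1*(-1076) = 1 + 1076 = 1077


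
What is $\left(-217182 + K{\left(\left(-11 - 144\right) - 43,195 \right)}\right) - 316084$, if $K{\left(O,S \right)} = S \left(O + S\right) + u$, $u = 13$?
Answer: $-533838$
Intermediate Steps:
$K{\left(O,S \right)} = 13 + S \left(O + S\right)$ ($K{\left(O,S \right)} = S \left(O + S\right) + 13 = 13 + S \left(O + S\right)$)
$\left(-217182 + K{\left(\left(-11 - 144\right) - 43,195 \right)}\right) - 316084 = \left(-217182 + \left(13 + 195^{2} + \left(\left(-11 - 144\right) - 43\right) 195\right)\right) - 316084 = \left(-217182 + \left(13 + 38025 + \left(-155 - 43\right) 195\right)\right) - 316084 = \left(-217182 + \left(13 + 38025 - 38610\right)\right) - 316084 = \left(-217182 - 572\right) - 316084 = -217754 - 316084 = -533838$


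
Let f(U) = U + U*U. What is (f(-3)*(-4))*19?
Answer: -456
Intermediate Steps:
f(U) = U + U**2
(f(-3)*(-4))*19 = (-3*(1 - 3)*(-4))*19 = (-3*(-2)*(-4))*19 = (6*(-4))*19 = -24*19 = -456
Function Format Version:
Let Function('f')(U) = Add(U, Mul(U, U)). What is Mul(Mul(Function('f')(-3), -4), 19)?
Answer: -456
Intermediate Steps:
Function('f')(U) = Add(U, Pow(U, 2))
Mul(Mul(Function('f')(-3), -4), 19) = Mul(Mul(Mul(-3, Add(1, -3)), -4), 19) = Mul(Mul(Mul(-3, -2), -4), 19) = Mul(Mul(6, -4), 19) = Mul(-24, 19) = -456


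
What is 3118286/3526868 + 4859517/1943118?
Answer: 966586360771/285546695601 ≈ 3.3850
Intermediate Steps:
3118286/3526868 + 4859517/1943118 = 3118286*(1/3526868) + 4859517*(1/1943118) = 1559143/1763434 + 1619839/647706 = 966586360771/285546695601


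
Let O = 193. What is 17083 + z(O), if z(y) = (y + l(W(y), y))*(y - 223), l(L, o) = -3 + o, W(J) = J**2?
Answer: 5593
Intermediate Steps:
z(y) = (-223 + y)*(-3 + 2*y) (z(y) = (y + (-3 + y))*(y - 223) = (-3 + 2*y)*(-223 + y) = (-223 + y)*(-3 + 2*y))
17083 + z(O) = 17083 + (669 - 449*193 + 2*193**2) = 17083 + (669 - 86657 + 2*37249) = 17083 + (669 - 86657 + 74498) = 17083 - 11490 = 5593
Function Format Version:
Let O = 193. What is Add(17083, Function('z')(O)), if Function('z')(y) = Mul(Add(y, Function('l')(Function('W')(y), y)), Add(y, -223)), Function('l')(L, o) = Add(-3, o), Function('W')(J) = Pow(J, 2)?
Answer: 5593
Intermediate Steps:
Function('z')(y) = Mul(Add(-223, y), Add(-3, Mul(2, y))) (Function('z')(y) = Mul(Add(y, Add(-3, y)), Add(y, -223)) = Mul(Add(-3, Mul(2, y)), Add(-223, y)) = Mul(Add(-223, y), Add(-3, Mul(2, y))))
Add(17083, Function('z')(O)) = Add(17083, Add(669, Mul(-449, 193), Mul(2, Pow(193, 2)))) = Add(17083, Add(669, -86657, Mul(2, 37249))) = Add(17083, Add(669, -86657, 74498)) = Add(17083, -11490) = 5593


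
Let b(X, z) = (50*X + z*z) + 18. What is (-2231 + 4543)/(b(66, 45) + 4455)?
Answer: 1156/4899 ≈ 0.23597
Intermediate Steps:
b(X, z) = 18 + z² + 50*X (b(X, z) = (50*X + z²) + 18 = (z² + 50*X) + 18 = 18 + z² + 50*X)
(-2231 + 4543)/(b(66, 45) + 4455) = (-2231 + 4543)/((18 + 45² + 50*66) + 4455) = 2312/((18 + 2025 + 3300) + 4455) = 2312/(5343 + 4455) = 2312/9798 = 2312*(1/9798) = 1156/4899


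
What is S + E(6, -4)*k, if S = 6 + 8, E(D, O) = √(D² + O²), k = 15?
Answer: 14 + 30*√13 ≈ 122.17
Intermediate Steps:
S = 14
S + E(6, -4)*k = 14 + √(6² + (-4)²)*15 = 14 + √(36 + 16)*15 = 14 + √52*15 = 14 + (2*√13)*15 = 14 + 30*√13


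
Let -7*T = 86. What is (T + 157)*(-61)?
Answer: -61793/7 ≈ -8827.6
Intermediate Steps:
T = -86/7 (T = -1/7*86 = -86/7 ≈ -12.286)
(T + 157)*(-61) = (-86/7 + 157)*(-61) = (1013/7)*(-61) = -61793/7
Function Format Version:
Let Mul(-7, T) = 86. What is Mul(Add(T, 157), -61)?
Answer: Rational(-61793, 7) ≈ -8827.6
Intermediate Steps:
T = Rational(-86, 7) (T = Mul(Rational(-1, 7), 86) = Rational(-86, 7) ≈ -12.286)
Mul(Add(T, 157), -61) = Mul(Add(Rational(-86, 7), 157), -61) = Mul(Rational(1013, 7), -61) = Rational(-61793, 7)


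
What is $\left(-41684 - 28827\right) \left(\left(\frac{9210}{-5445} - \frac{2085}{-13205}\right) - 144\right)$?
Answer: $\frac{70775063695}{6897} \approx 1.0262 \cdot 10^{7}$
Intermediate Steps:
$\left(-41684 - 28827\right) \left(\left(\frac{9210}{-5445} - \frac{2085}{-13205}\right) - 144\right) = - 70511 \left(\left(9210 \left(- \frac{1}{5445}\right) - - \frac{3}{19}\right) - 144\right) = - 70511 \left(\left(- \frac{614}{363} + \frac{3}{19}\right) - 144\right) = - 70511 \left(- \frac{10577}{6897} - 144\right) = \left(-70511\right) \left(- \frac{1003745}{6897}\right) = \frac{70775063695}{6897}$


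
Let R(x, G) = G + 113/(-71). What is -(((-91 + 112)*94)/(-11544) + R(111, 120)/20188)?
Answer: 8132079/49245742 ≈ 0.16513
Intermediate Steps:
R(x, G) = -113/71 + G (R(x, G) = G + 113*(-1/71) = G - 113/71 = -113/71 + G)
-(((-91 + 112)*94)/(-11544) + R(111, 120)/20188) = -(((-91 + 112)*94)/(-11544) + (-113/71 + 120)/20188) = -((21*94)*(-1/11544) + (8407/71)*(1/20188)) = -(1974*(-1/11544) + 1201/204764) = -(-329/1924 + 1201/204764) = -1*(-8132079/49245742) = 8132079/49245742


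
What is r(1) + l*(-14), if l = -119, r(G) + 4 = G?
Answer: 1663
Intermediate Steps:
r(G) = -4 + G
r(1) + l*(-14) = (-4 + 1) - 119*(-14) = -3 + 1666 = 1663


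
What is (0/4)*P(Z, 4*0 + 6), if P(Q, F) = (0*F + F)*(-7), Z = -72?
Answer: 0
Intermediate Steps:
P(Q, F) = -7*F (P(Q, F) = (0 + F)*(-7) = F*(-7) = -7*F)
(0/4)*P(Z, 4*0 + 6) = (0/4)*(-7*(4*0 + 6)) = (0*(¼))*(-7*(0 + 6)) = 0*(-7*6) = 0*(-42) = 0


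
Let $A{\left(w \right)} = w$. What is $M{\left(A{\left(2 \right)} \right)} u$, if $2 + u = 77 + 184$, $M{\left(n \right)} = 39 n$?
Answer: $20202$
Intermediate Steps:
$u = 259$ ($u = -2 + \left(77 + 184\right) = -2 + 261 = 259$)
$M{\left(A{\left(2 \right)} \right)} u = 39 \cdot 2 \cdot 259 = 78 \cdot 259 = 20202$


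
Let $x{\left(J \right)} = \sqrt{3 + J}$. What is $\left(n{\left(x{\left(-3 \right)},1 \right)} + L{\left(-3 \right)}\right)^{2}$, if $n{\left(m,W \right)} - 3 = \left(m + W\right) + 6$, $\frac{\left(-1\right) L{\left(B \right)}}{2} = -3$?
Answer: $256$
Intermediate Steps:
$L{\left(B \right)} = 6$ ($L{\left(B \right)} = \left(-2\right) \left(-3\right) = 6$)
$n{\left(m,W \right)} = 9 + W + m$ ($n{\left(m,W \right)} = 3 + \left(\left(m + W\right) + 6\right) = 3 + \left(\left(W + m\right) + 6\right) = 3 + \left(6 + W + m\right) = 9 + W + m$)
$\left(n{\left(x{\left(-3 \right)},1 \right)} + L{\left(-3 \right)}\right)^{2} = \left(\left(9 + 1 + \sqrt{3 - 3}\right) + 6\right)^{2} = \left(\left(9 + 1 + \sqrt{0}\right) + 6\right)^{2} = \left(\left(9 + 1 + 0\right) + 6\right)^{2} = \left(10 + 6\right)^{2} = 16^{2} = 256$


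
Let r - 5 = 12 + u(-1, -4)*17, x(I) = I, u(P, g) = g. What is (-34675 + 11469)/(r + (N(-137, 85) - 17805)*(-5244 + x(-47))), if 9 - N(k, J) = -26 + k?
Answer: -11603/46648076 ≈ -0.00024873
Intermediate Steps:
N(k, J) = 35 - k (N(k, J) = 9 - (-26 + k) = 9 + (26 - k) = 35 - k)
r = -51 (r = 5 + (12 - 4*17) = 5 + (12 - 68) = 5 - 56 = -51)
(-34675 + 11469)/(r + (N(-137, 85) - 17805)*(-5244 + x(-47))) = (-34675 + 11469)/(-51 + ((35 - 1*(-137)) - 17805)*(-5244 - 47)) = -23206/(-51 + ((35 + 137) - 17805)*(-5291)) = -23206/(-51 + (172 - 17805)*(-5291)) = -23206/(-51 - 17633*(-5291)) = -23206/(-51 + 93296203) = -23206/93296152 = -23206*1/93296152 = -11603/46648076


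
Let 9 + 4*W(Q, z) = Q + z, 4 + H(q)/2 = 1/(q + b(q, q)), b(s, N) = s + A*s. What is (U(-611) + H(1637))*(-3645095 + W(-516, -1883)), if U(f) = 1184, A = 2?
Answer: -14036753731825/3274 ≈ -4.2873e+9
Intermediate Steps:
b(s, N) = 3*s (b(s, N) = s + 2*s = 3*s)
H(q) = -8 + 1/(2*q) (H(q) = -8 + 2/(q + 3*q) = -8 + 2/((4*q)) = -8 + 2*(1/(4*q)) = -8 + 1/(2*q))
W(Q, z) = -9/4 + Q/4 + z/4 (W(Q, z) = -9/4 + (Q + z)/4 = -9/4 + (Q/4 + z/4) = -9/4 + Q/4 + z/4)
(U(-611) + H(1637))*(-3645095 + W(-516, -1883)) = (1184 + (-8 + (½)/1637))*(-3645095 + (-9/4 + (¼)*(-516) + (¼)*(-1883))) = (1184 + (-8 + (½)*(1/1637)))*(-3645095 + (-9/4 - 129 - 1883/4)) = (1184 + (-8 + 1/3274))*(-3645095 - 602) = (1184 - 26191/3274)*(-3645697) = (3850225/3274)*(-3645697) = -14036753731825/3274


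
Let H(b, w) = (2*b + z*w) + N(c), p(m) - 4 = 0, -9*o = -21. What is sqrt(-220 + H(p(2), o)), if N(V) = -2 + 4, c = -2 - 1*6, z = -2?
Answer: 2*I*sqrt(483)/3 ≈ 14.652*I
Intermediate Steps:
o = 7/3 (o = -1/9*(-21) = 7/3 ≈ 2.3333)
c = -8 (c = -2 - 6 = -8)
p(m) = 4 (p(m) = 4 + 0 = 4)
N(V) = 2
H(b, w) = 2 - 2*w + 2*b (H(b, w) = (2*b - 2*w) + 2 = (-2*w + 2*b) + 2 = 2 - 2*w + 2*b)
sqrt(-220 + H(p(2), o)) = sqrt(-220 + (2 - 2*7/3 + 2*4)) = sqrt(-220 + (2 - 14/3 + 8)) = sqrt(-220 + 16/3) = sqrt(-644/3) = 2*I*sqrt(483)/3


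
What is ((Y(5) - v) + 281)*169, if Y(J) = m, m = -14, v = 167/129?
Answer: 5792644/129 ≈ 44904.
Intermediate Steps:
v = 167/129 (v = 167*(1/129) = 167/129 ≈ 1.2946)
Y(J) = -14
((Y(5) - v) + 281)*169 = ((-14 - 1*167/129) + 281)*169 = ((-14 - 167/129) + 281)*169 = (-1973/129 + 281)*169 = (34276/129)*169 = 5792644/129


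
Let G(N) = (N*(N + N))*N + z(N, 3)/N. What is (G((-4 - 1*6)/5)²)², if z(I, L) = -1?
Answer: 923521/16 ≈ 57720.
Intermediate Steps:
G(N) = -1/N + 2*N³ (G(N) = (N*(N + N))*N - 1/N = (N*(2*N))*N - 1/N = (2*N²)*N - 1/N = 2*N³ - 1/N = -1/N + 2*N³)
(G((-4 - 1*6)/5)²)² = (((-1 + 2*((-4 - 1*6)/5)⁴)/(((-4 - 1*6)/5)))²)² = (((-1 + 2*((-4 - 6)*(⅕))⁴)/(((-4 - 6)*(⅕))))²)² = (((-1 + 2*(-10*⅕)⁴)/((-10*⅕)))²)² = (((-1 + 2*(-2)⁴)/(-2))²)² = ((-(-1 + 2*16)/2)²)² = ((-(-1 + 32)/2)²)² = ((-½*31)²)² = ((-31/2)²)² = (961/4)² = 923521/16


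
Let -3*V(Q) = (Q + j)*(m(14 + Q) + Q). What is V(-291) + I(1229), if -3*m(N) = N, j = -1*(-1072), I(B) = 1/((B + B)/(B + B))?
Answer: 465485/9 ≈ 51721.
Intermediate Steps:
I(B) = 1 (I(B) = 1/((2*B)/((2*B))) = 1/((2*B)*(1/(2*B))) = 1/1 = 1)
j = 1072
m(N) = -N/3
V(Q) = -(1072 + Q)*(-14/3 + 2*Q/3)/3 (V(Q) = -(Q + 1072)*(-(14 + Q)/3 + Q)/3 = -(1072 + Q)*((-14/3 - Q/3) + Q)/3 = -(1072 + Q)*(-14/3 + 2*Q/3)/3)
V(-291) + I(1229) = (15008/9 - 710/3*(-291) - 2/9*(-291)²) + 1 = (15008/9 + 68870 - 2/9*84681) + 1 = (15008/9 + 68870 - 18818) + 1 = 465476/9 + 1 = 465485/9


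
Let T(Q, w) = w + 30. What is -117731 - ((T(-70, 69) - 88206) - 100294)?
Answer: 70670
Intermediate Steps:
T(Q, w) = 30 + w
-117731 - ((T(-70, 69) - 88206) - 100294) = -117731 - (((30 + 69) - 88206) - 100294) = -117731 - ((99 - 88206) - 100294) = -117731 - (-88107 - 100294) = -117731 - 1*(-188401) = -117731 + 188401 = 70670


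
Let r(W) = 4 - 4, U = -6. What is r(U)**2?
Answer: 0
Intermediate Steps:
r(W) = 0
r(U)**2 = 0**2 = 0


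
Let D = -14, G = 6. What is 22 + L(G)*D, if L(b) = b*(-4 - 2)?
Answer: 526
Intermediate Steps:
L(b) = -6*b (L(b) = b*(-6) = -6*b)
22 + L(G)*D = 22 - 6*6*(-14) = 22 - 36*(-14) = 22 + 504 = 526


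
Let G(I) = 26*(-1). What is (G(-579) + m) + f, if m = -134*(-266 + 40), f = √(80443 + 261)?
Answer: 30258 + 8*√1261 ≈ 30542.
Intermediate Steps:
G(I) = -26
f = 8*√1261 (f = √80704 = 8*√1261 ≈ 284.08)
m = 30284 (m = -134*(-226) = 30284)
(G(-579) + m) + f = (-26 + 30284) + 8*√1261 = 30258 + 8*√1261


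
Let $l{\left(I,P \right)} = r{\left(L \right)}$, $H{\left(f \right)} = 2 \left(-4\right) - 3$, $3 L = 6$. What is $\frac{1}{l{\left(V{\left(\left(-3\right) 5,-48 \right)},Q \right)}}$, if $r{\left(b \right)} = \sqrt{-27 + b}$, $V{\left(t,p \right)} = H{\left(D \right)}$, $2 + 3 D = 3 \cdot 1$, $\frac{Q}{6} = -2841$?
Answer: $- \frac{i}{5} \approx - 0.2 i$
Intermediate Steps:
$Q = -17046$ ($Q = 6 \left(-2841\right) = -17046$)
$L = 2$ ($L = \frac{1}{3} \cdot 6 = 2$)
$D = \frac{1}{3}$ ($D = - \frac{2}{3} + \frac{3 \cdot 1}{3} = - \frac{2}{3} + \frac{1}{3} \cdot 3 = - \frac{2}{3} + 1 = \frac{1}{3} \approx 0.33333$)
$H{\left(f \right)} = -11$ ($H{\left(f \right)} = -8 - 3 = -11$)
$V{\left(t,p \right)} = -11$
$l{\left(I,P \right)} = 5 i$ ($l{\left(I,P \right)} = \sqrt{-27 + 2} = \sqrt{-25} = 5 i$)
$\frac{1}{l{\left(V{\left(\left(-3\right) 5,-48 \right)},Q \right)}} = \frac{1}{5 i} = - \frac{i}{5}$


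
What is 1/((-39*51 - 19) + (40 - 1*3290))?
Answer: -1/5258 ≈ -0.00019019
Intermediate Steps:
1/((-39*51 - 19) + (40 - 1*3290)) = 1/((-1989 - 19) + (40 - 3290)) = 1/(-2008 - 3250) = 1/(-5258) = -1/5258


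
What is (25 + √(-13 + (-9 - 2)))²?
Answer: 601 + 100*I*√6 ≈ 601.0 + 244.95*I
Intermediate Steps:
(25 + √(-13 + (-9 - 2)))² = (25 + √(-13 - 11))² = (25 + √(-24))² = (25 + 2*I*√6)²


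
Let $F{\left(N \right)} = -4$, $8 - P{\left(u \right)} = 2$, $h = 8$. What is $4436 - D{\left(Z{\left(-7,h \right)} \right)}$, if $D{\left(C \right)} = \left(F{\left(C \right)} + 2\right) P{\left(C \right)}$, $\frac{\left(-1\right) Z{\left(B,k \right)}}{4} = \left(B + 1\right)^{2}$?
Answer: $4448$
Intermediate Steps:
$P{\left(u \right)} = 6$ ($P{\left(u \right)} = 8 - 2 = 6$)
$Z{\left(B,k \right)} = - 4 \left(1 + B\right)^{2}$ ($Z{\left(B,k \right)} = - 4 \left(B + 1\right)^{2} = - 4 \left(1 + B\right)^{2}$)
$D{\left(C \right)} = -12$ ($D{\left(C \right)} = \left(-4 + 2\right) 6 = \left(-2\right) 6 = -12$)
$4436 - D{\left(Z{\left(-7,h \right)} \right)} = 4436 - -12 = 4436 + 12 = 4448$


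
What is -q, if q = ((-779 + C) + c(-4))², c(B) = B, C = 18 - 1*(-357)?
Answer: -166464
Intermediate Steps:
C = 375 (C = 18 + 357 = 375)
q = 166464 (q = ((-779 + 375) - 4)² = (-404 - 4)² = (-408)² = 166464)
-q = -1*166464 = -166464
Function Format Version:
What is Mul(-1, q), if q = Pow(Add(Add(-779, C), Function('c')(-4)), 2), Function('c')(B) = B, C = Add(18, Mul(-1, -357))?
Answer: -166464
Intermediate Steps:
C = 375 (C = Add(18, 357) = 375)
q = 166464 (q = Pow(Add(Add(-779, 375), -4), 2) = Pow(Add(-404, -4), 2) = Pow(-408, 2) = 166464)
Mul(-1, q) = Mul(-1, 166464) = -166464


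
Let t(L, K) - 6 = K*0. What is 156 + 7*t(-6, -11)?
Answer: 198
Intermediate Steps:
t(L, K) = 6 (t(L, K) = 6 + K*0 = 6 + 0 = 6)
156 + 7*t(-6, -11) = 156 + 7*6 = 156 + 42 = 198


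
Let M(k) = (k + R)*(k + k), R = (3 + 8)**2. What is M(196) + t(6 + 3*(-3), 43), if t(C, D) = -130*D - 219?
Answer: 118455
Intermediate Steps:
R = 121 (R = 11**2 = 121)
t(C, D) = -219 - 130*D
M(k) = 2*k*(121 + k) (M(k) = (k + 121)*(k + k) = (121 + k)*(2*k) = 2*k*(121 + k))
M(196) + t(6 + 3*(-3), 43) = 2*196*(121 + 196) + (-219 - 130*43) = 2*196*317 + (-219 - 5590) = 124264 - 5809 = 118455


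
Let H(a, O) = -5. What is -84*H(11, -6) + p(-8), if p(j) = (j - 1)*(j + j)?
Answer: 564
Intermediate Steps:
p(j) = 2*j*(-1 + j) (p(j) = (-1 + j)*(2*j) = 2*j*(-1 + j))
-84*H(11, -6) + p(-8) = -84*(-5) + 2*(-8)*(-1 - 8) = 420 + 2*(-8)*(-9) = 420 + 144 = 564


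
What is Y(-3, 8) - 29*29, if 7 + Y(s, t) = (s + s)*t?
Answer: -896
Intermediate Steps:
Y(s, t) = -7 + 2*s*t (Y(s, t) = -7 + (s + s)*t = -7 + (2*s)*t = -7 + 2*s*t)
Y(-3, 8) - 29*29 = (-7 + 2*(-3)*8) - 29*29 = (-7 - 48) - 841 = -55 - 841 = -896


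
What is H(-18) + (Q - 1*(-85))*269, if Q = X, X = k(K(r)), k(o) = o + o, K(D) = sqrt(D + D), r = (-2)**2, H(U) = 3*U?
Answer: 22811 + 1076*sqrt(2) ≈ 24333.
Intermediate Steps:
r = 4
K(D) = sqrt(2)*sqrt(D) (K(D) = sqrt(2*D) = sqrt(2)*sqrt(D))
k(o) = 2*o
X = 4*sqrt(2) (X = 2*(sqrt(2)*sqrt(4)) = 2*(sqrt(2)*2) = 2*(2*sqrt(2)) = 4*sqrt(2) ≈ 5.6569)
Q = 4*sqrt(2) ≈ 5.6569
H(-18) + (Q - 1*(-85))*269 = 3*(-18) + (4*sqrt(2) - 1*(-85))*269 = -54 + (4*sqrt(2) + 85)*269 = -54 + (85 + 4*sqrt(2))*269 = -54 + (22865 + 1076*sqrt(2)) = 22811 + 1076*sqrt(2)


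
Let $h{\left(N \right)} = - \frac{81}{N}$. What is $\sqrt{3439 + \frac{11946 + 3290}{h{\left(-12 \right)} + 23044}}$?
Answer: $\frac{7 \sqrt{596773682967}}{92203} \approx 58.649$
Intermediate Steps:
$\sqrt{3439 + \frac{11946 + 3290}{h{\left(-12 \right)} + 23044}} = \sqrt{3439 + \frac{11946 + 3290}{- \frac{81}{-12} + 23044}} = \sqrt{3439 + \frac{15236}{\left(-81\right) \left(- \frac{1}{12}\right) + 23044}} = \sqrt{3439 + \frac{15236}{\frac{27}{4} + 23044}} = \sqrt{3439 + \frac{15236}{\frac{92203}{4}}} = \sqrt{3439 + 15236 \cdot \frac{4}{92203}} = \sqrt{3439 + \frac{60944}{92203}} = \sqrt{\frac{317147061}{92203}} = \frac{7 \sqrt{596773682967}}{92203}$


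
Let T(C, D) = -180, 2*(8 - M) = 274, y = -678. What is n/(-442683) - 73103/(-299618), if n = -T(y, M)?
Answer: 3589724901/14737310566 ≈ 0.24358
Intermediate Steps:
M = -129 (M = 8 - ½*274 = 8 - 137 = -129)
n = 180 (n = -1*(-180) = 180)
n/(-442683) - 73103/(-299618) = 180/(-442683) - 73103/(-299618) = 180*(-1/442683) - 73103*(-1/299618) = -20/49187 + 73103/299618 = 3589724901/14737310566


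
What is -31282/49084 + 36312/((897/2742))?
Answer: 814523884397/7338058 ≈ 1.1100e+5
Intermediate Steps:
-31282/49084 + 36312/((897/2742)) = -31282*1/49084 + 36312/((897*(1/2742))) = -15641/24542 + 36312/(299/914) = -15641/24542 + 36312*(914/299) = -15641/24542 + 33189168/299 = 814523884397/7338058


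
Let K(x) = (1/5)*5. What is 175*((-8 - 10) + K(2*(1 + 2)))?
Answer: -2975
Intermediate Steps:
K(x) = 1 (K(x) = (1*(1/5))*5 = (1/5)*5 = 1)
175*((-8 - 10) + K(2*(1 + 2))) = 175*((-8 - 10) + 1) = 175*(-18 + 1) = 175*(-17) = -2975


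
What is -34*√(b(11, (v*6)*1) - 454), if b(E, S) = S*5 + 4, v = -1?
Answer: -136*I*√30 ≈ -744.9*I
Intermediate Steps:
b(E, S) = 4 + 5*S (b(E, S) = 5*S + 4 = 4 + 5*S)
-34*√(b(11, (v*6)*1) - 454) = -34*√((4 + 5*(-1*6*1)) - 454) = -34*√((4 + 5*(-6*1)) - 454) = -34*√((4 + 5*(-6)) - 454) = -34*√((4 - 30) - 454) = -34*√(-26 - 454) = -136*I*√30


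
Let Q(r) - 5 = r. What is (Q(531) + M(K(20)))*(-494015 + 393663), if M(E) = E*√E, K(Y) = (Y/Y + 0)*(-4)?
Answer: -53788672 + 802816*I ≈ -5.3789e+7 + 8.0282e+5*I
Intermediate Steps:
Q(r) = 5 + r
K(Y) = -4 (K(Y) = (1 + 0)*(-4) = 1*(-4) = -4)
M(E) = E^(3/2)
(Q(531) + M(K(20)))*(-494015 + 393663) = ((5 + 531) + (-4)^(3/2))*(-494015 + 393663) = (536 - 8*I)*(-100352) = -53788672 + 802816*I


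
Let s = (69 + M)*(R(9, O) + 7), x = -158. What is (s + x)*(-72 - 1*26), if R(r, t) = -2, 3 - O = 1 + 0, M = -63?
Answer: 12544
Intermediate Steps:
O = 2 (O = 3 - (1 + 0) = 3 - 1*1 = 3 - 1 = 2)
s = 30 (s = (69 - 63)*(-2 + 7) = 6*5 = 30)
(s + x)*(-72 - 1*26) = (30 - 158)*(-72 - 1*26) = -128*(-72 - 26) = -128*(-98) = 12544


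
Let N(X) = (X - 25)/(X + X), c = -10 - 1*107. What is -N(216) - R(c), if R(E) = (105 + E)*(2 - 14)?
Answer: -62399/432 ≈ -144.44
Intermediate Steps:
c = -117 (c = -10 - 107 = -117)
R(E) = -1260 - 12*E (R(E) = (105 + E)*(-12) = -1260 - 12*E)
N(X) = (-25 + X)/(2*X) (N(X) = (-25 + X)/((2*X)) = (-25 + X)*(1/(2*X)) = (-25 + X)/(2*X))
-N(216) - R(c) = -(-25 + 216)/(2*216) - (-1260 - 12*(-117)) = -191/(2*216) - (-1260 + 1404) = -1*191/432 - 1*144 = -191/432 - 144 = -62399/432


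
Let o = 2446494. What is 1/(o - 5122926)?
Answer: -1/2676432 ≈ -3.7363e-7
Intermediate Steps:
1/(o - 5122926) = 1/(2446494 - 5122926) = 1/(-2676432) = -1/2676432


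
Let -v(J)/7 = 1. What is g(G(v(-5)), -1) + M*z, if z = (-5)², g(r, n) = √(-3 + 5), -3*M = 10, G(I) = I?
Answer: -250/3 + √2 ≈ -81.919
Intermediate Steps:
v(J) = -7 (v(J) = -7*1 = -7)
M = -10/3 (M = -⅓*10 = -10/3 ≈ -3.3333)
g(r, n) = √2
z = 25
g(G(v(-5)), -1) + M*z = √2 - 10/3*25 = √2 - 250/3 = -250/3 + √2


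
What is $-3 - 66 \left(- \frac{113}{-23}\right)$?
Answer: $- \frac{7527}{23} \approx -327.26$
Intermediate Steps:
$-3 - 66 \left(- \frac{113}{-23}\right) = -3 - 66 \left(\left(-113\right) \left(- \frac{1}{23}\right)\right) = -3 - \frac{7458}{23} = - \frac{7527}{23}$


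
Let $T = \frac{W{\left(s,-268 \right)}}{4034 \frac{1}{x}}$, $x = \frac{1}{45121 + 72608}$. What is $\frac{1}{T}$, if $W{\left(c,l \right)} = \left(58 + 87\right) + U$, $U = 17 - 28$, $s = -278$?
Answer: $\frac{237459393}{67} \approx 3.5442 \cdot 10^{6}$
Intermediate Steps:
$U = -11$
$W{\left(c,l \right)} = 134$ ($W{\left(c,l \right)} = \left(58 + 87\right) - 11 = 145 - 11 = 134$)
$x = \frac{1}{117729} \approx 8.4941 \cdot 10^{-6}$
$T = \frac{67}{237459393}$ ($T = \frac{134}{4034 \frac{1}{\frac{1}{117729}}} = \frac{134}{4034 \cdot 117729} = \frac{134}{474918786} = 134 \cdot \frac{1}{474918786} = \frac{67}{237459393} \approx 2.8215 \cdot 10^{-7}$)
$\frac{1}{T} = \frac{1}{\frac{67}{237459393}} = \frac{237459393}{67}$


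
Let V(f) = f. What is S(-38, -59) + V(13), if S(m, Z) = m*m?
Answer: 1457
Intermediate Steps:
S(m, Z) = m**2
S(-38, -59) + V(13) = (-38)**2 + 13 = 1444 + 13 = 1457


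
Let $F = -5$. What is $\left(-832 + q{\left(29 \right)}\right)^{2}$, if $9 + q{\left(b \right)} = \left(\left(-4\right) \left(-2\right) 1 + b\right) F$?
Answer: $1052676$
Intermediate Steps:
$q{\left(b \right)} = -49 - 5 b$ ($q{\left(b \right)} = -9 + \left(\left(-4\right) \left(-2\right) 1 + b\right) \left(-5\right) = -9 + \left(8 \cdot 1 + b\right) \left(-5\right) = -9 + \left(8 + b\right) \left(-5\right) = -9 - \left(40 + 5 b\right) = -49 - 5 b$)
$\left(-832 + q{\left(29 \right)}\right)^{2} = \left(-832 - 194\right)^{2} = \left(-1026\right)^{2} = 1052676$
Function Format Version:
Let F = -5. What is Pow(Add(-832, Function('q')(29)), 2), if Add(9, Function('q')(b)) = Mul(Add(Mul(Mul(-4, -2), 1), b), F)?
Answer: 1052676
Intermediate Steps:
Function('q')(b) = Add(-49, Mul(-5, b)) (Function('q')(b) = Add(-9, Mul(Add(Mul(Mul(-4, -2), 1), b), -5)) = Add(-9, Mul(Add(Mul(8, 1), b), -5)) = Add(-9, Mul(Add(8, b), -5)) = Add(-9, Add(-40, Mul(-5, b))) = Add(-49, Mul(-5, b)))
Pow(Add(-832, Function('q')(29)), 2) = Pow(Add(-832, Add(-49, Mul(-5, 29))), 2) = Pow(Add(-832, Add(-49, -145)), 2) = Pow(Add(-832, -194), 2) = Pow(-1026, 2) = 1052676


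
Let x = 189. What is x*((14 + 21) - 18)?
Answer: 3213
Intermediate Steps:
x*((14 + 21) - 18) = 189*((14 + 21) - 18) = 189*(35 - 18) = 189*17 = 3213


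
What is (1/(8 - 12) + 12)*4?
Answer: 47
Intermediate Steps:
(1/(8 - 12) + 12)*4 = (1/(-4) + 12)*4 = (-¼ + 12)*4 = (47/4)*4 = 47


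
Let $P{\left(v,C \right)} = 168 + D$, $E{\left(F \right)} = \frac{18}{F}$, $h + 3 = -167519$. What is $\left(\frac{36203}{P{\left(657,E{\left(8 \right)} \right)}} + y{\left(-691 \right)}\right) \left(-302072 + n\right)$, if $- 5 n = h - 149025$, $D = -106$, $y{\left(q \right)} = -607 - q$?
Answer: $- \frac{49436990143}{310} \approx -1.5947 \cdot 10^{8}$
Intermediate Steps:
$h = -167522$ ($h = -3 - 167519 = -167522$)
$P{\left(v,C \right)} = 62$ ($P{\left(v,C \right)} = 168 - 106 = 62$)
$n = \frac{316547}{5}$ ($n = - \frac{-167522 - 149025}{5} = \left(- \frac{1}{5}\right) \left(-316547\right) = \frac{316547}{5} \approx 63309.0$)
$\left(\frac{36203}{P{\left(657,E{\left(8 \right)} \right)}} + y{\left(-691 \right)}\right) \left(-302072 + n\right) = \left(\frac{36203}{62} - -84\right) \left(-302072 + \frac{316547}{5}\right) = \left(36203 \cdot \frac{1}{62} + \left(-607 + 691\right)\right) \left(- \frac{1193813}{5}\right) = \left(\frac{36203}{62} + 84\right) \left(- \frac{1193813}{5}\right) = \frac{41411}{62} \left(- \frac{1193813}{5}\right) = - \frac{49436990143}{310}$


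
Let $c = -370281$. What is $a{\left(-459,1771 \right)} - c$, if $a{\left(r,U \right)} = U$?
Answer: $372052$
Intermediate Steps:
$a{\left(-459,1771 \right)} - c = 1771 - -370281 = 1771 + 370281 = 372052$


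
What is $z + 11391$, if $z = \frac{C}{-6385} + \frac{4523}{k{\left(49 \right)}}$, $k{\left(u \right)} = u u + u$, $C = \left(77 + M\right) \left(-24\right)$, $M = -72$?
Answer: $\frac{35644286821}{3128650} \approx 11393.0$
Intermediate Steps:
$C = -120$ ($C = \left(77 - 72\right) \left(-24\right) = 5 \left(-24\right) = -120$)
$k{\left(u \right)} = u + u^{2}$ ($k{\left(u \right)} = u^{2} + u = u + u^{2}$)
$z = \frac{5834671}{3128650}$ ($z = - \frac{120}{-6385} + \frac{4523}{49 \left(1 + 49\right)} = \left(-120\right) \left(- \frac{1}{6385}\right) + \frac{4523}{49 \cdot 50} = \frac{24}{1277} + \frac{4523}{2450} = \frac{5834671}{3128650} \approx 1.8649$)
$z + 11391 = \frac{5834671}{3128650} + 11391 = \frac{35644286821}{3128650}$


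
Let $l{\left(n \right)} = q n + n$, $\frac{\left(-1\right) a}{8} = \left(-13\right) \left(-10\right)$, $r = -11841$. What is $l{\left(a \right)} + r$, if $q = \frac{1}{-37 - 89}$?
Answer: $- \frac{810983}{63} \approx -12873.0$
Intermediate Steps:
$a = -1040$ ($a = - 8 \left(\left(-13\right) \left(-10\right)\right) = \left(-8\right) 130 = -1040$)
$q = - \frac{1}{126}$ ($q = \frac{1}{-126} = - \frac{1}{126} \approx -0.0079365$)
$l{\left(n \right)} = \frac{125 n}{126}$ ($l{\left(n \right)} = - \frac{n}{126} + n = \frac{125 n}{126}$)
$l{\left(a \right)} + r = \frac{125}{126} \left(-1040\right) - 11841 = - \frac{65000}{63} - 11841 = - \frac{810983}{63}$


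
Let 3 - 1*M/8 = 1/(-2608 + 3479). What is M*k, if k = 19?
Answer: 397024/871 ≈ 455.83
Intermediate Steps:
M = 20896/871 (M = 24 - 8/(-2608 + 3479) = 24 - 8/871 = 20896/871 ≈ 23.991)
M*k = (20896/871)*19 = 397024/871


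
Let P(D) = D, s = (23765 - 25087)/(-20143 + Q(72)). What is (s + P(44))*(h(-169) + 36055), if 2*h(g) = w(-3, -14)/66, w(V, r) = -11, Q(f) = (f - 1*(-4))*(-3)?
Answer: 194187310357/122226 ≈ 1.5888e+6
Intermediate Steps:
Q(f) = -12 - 3*f (Q(f) = (f + 4)*(-3) = (4 + f)*(-3) = -12 - 3*f)
h(g) = -1/12 (h(g) = (-11/66)/2 = (-11*1/66)/2 = (½)*(-⅙) = -1/12)
s = 1322/20371 (s = (23765 - 25087)/(-20143 + (-12 - 3*72)) = -1322/(-20143 + (-12 - 216)) = -1322/(-20143 - 228) = -1322/(-20371) = -1322*(-1/20371) = 1322/20371 ≈ 0.064896)
(s + P(44))*(h(-169) + 36055) = (1322/20371 + 44)*(-1/12 + 36055) = (897646/20371)*(432659/12) = 194187310357/122226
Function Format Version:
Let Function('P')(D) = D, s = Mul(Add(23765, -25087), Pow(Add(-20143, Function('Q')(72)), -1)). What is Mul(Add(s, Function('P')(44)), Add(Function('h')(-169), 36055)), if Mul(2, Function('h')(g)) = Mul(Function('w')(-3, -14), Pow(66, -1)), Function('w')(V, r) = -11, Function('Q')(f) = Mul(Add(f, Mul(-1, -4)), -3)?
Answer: Rational(194187310357, 122226) ≈ 1.5888e+6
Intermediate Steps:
Function('Q')(f) = Add(-12, Mul(-3, f)) (Function('Q')(f) = Mul(Add(f, 4), -3) = Mul(Add(4, f), -3) = Add(-12, Mul(-3, f)))
Function('h')(g) = Rational(-1, 12) (Function('h')(g) = Mul(Rational(1, 2), Mul(-11, Pow(66, -1))) = Mul(Rational(1, 2), Mul(-11, Rational(1, 66))) = Mul(Rational(1, 2), Rational(-1, 6)) = Rational(-1, 12))
s = Rational(1322, 20371) (s = Mul(Add(23765, -25087), Pow(Add(-20143, Add(-12, Mul(-3, 72))), -1)) = Mul(-1322, Pow(Add(-20143, Add(-12, -216)), -1)) = Mul(-1322, Pow(Add(-20143, -228), -1)) = Mul(-1322, Pow(-20371, -1)) = Mul(-1322, Rational(-1, 20371)) = Rational(1322, 20371) ≈ 0.064896)
Mul(Add(s, Function('P')(44)), Add(Function('h')(-169), 36055)) = Mul(Add(Rational(1322, 20371), 44), Add(Rational(-1, 12), 36055)) = Mul(Rational(897646, 20371), Rational(432659, 12)) = Rational(194187310357, 122226)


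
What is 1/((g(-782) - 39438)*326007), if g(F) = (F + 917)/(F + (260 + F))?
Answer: -1304/16765655553009 ≈ -7.7778e-11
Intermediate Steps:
g(F) = (917 + F)/(260 + 2*F)
1/((g(-782) - 39438)*326007) = 1/((917 - 782)/(2*(130 - 782)) - 39438*326007) = (1/326007)/((½)*135/(-652) - 39438) = (1/326007)/((½)*(-1/652)*135 - 39438) = (1/326007)/(-135/1304 - 39438) = (1/326007)/(-51427287/1304) = -1304/51427287*1/326007 = -1304/16765655553009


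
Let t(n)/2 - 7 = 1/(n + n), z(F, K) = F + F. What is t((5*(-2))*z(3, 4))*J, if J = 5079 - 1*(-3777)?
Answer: 619182/5 ≈ 1.2384e+5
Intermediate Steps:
z(F, K) = 2*F
t(n) = 14 + 1/n (t(n) = 14 + 2/(n + n) = 14 + 2/((2*n)) = 14 + 2*(1/(2*n)) = 14 + 1/n)
J = 8856 (J = 5079 + 3777 = 8856)
t((5*(-2))*z(3, 4))*J = (14 + 1/((5*(-2))*(2*3)))*8856 = (14 + 1/(-10*6))*8856 = (14 + 1/(-60))*8856 = (14 - 1/60)*8856 = (839/60)*8856 = 619182/5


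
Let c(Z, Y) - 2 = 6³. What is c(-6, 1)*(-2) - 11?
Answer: -447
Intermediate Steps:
c(Z, Y) = 218 (c(Z, Y) = 2 + 6³ = 2 + 216 = 218)
c(-6, 1)*(-2) - 11 = 218*(-2) - 11 = -436 - 11 = -447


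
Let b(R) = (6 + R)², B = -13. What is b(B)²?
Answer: 2401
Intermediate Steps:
b(B)² = ((6 - 13)²)² = ((-7)²)² = 49² = 2401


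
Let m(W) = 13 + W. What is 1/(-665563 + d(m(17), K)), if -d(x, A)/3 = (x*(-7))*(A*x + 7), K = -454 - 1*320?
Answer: -1/15289753 ≈ -6.5403e-8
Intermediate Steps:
K = -774 (K = -454 - 320 = -774)
d(x, A) = 21*x*(7 + A*x) (d(x, A) = -3*x*(-7)*(A*x + 7) = -3*(-7*x)*(7 + A*x) = -(-21)*x*(7 + A*x) = 21*x*(7 + A*x))
1/(-665563 + d(m(17), K)) = 1/(-665563 + 21*(13 + 17)*(7 - 774*(13 + 17))) = 1/(-665563 + 21*30*(7 - 774*30)) = 1/(-665563 + 21*30*(7 - 23220)) = 1/(-665563 + 21*30*(-23213)) = 1/(-665563 - 14624190) = 1/(-15289753) = -1/15289753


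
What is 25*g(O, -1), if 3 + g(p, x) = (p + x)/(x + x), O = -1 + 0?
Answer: -50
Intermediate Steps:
O = -1
g(p, x) = -3 + (p + x)/(2*x) (g(p, x) = -3 + (p + x)/(x + x) = -3 + (p + x)/((2*x)) = -3 + (p + x)*(1/(2*x)) = -3 + (p + x)/(2*x))
25*g(O, -1) = 25*((½)*(-1 - 5*(-1))/(-1)) = 25*((½)*(-1)*(-1 + 5)) = 25*((½)*(-1)*4) = 25*(-2) = -50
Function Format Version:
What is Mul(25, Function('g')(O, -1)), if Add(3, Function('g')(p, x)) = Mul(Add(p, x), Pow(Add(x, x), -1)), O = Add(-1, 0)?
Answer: -50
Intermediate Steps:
O = -1
Function('g')(p, x) = Add(-3, Mul(Rational(1, 2), Pow(x, -1), Add(p, x))) (Function('g')(p, x) = Add(-3, Mul(Add(p, x), Pow(Add(x, x), -1))) = Add(-3, Mul(Add(p, x), Pow(Mul(2, x), -1))) = Add(-3, Mul(Add(p, x), Mul(Rational(1, 2), Pow(x, -1)))) = Add(-3, Mul(Rational(1, 2), Pow(x, -1), Add(p, x))))
Mul(25, Function('g')(O, -1)) = Mul(25, Mul(Rational(1, 2), Pow(-1, -1), Add(-1, Mul(-5, -1)))) = Mul(25, Mul(Rational(1, 2), -1, Add(-1, 5))) = Mul(25, Mul(Rational(1, 2), -1, 4)) = Mul(25, -2) = -50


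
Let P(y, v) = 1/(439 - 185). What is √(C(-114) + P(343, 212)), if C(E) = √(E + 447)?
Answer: √(254 + 193548*√37)/254 ≈ 4.2723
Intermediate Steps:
C(E) = √(447 + E)
P(y, v) = 1/254
√(C(-114) + P(343, 212)) = √(√(447 - 114) + 1/254) = √(√333 + 1/254) = √(3*√37 + 1/254) = √(1/254 + 3*√37)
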